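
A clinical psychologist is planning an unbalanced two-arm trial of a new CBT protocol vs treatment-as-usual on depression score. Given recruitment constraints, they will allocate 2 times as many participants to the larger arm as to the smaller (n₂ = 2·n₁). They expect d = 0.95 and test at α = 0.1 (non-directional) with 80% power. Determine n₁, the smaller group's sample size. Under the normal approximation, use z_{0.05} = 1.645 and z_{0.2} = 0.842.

n₁ = 11

With allocation ratio k = n₂/n₁ = 2, Var(x̄₁−x̄₂) = σ²(1/n₁ + 1/(k·n₁)) = σ²·(k+1)/(k·n₁).
So n₁ = (1 + 1/k)·((z_{α/2} + z_β)/d)² = 1.500 × (2.487/0.95)².
n₁ = 1.500 × 6.85 = 10.3.
Round up: n₁ = 11, giving n₂ = 2 × 11 = 22.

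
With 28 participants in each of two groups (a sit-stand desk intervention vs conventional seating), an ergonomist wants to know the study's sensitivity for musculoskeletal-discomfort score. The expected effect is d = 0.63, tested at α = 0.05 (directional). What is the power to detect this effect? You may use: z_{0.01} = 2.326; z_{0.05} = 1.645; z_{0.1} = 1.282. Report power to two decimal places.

For two equal groups, power = Φ(d·√(n/2) − z_{α}).
d·√(n/2) = 0.63 × √(28/2) = 0.63 × 3.742 = 2.357.
z_β = 2.357 − 1.645 = 0.712.
Power = Φ(0.712) = 0.762.

power ≈ 0.76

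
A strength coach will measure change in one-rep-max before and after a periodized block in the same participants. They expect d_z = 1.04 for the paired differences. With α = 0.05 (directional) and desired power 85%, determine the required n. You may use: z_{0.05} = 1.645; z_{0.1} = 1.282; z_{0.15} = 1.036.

For a paired (one-sample on differences) test: n = ((z_{α} + z_β) / d)².
z_{α} + z_β = 1.645 + 1.036 = 2.681.
n = (2.681 / 1.04)² = 2.578² = 6.65.
Round up.

n = 7 pairs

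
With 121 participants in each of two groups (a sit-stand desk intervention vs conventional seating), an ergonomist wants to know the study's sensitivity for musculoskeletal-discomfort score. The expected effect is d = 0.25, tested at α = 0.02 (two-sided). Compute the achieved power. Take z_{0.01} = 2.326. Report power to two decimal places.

For two equal groups, power = Φ(d·√(n/2) − z_{α/2}).
d·√(n/2) = 0.25 × √(121/2) = 0.25 × 7.778 = 1.945.
z_β = 1.945 − 2.326 = -0.381.
Power = Φ(-0.381) = 0.351.

power ≈ 0.35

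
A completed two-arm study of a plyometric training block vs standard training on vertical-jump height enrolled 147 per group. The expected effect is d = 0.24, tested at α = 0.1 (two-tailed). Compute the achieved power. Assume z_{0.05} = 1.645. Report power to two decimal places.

For two equal groups, power = Φ(d·√(n/2) − z_{α/2}).
d·√(n/2) = 0.24 × √(147/2) = 0.24 × 8.573 = 2.058.
z_β = 2.058 − 1.645 = 0.413.
Power = Φ(0.413) = 0.660.

power ≈ 0.66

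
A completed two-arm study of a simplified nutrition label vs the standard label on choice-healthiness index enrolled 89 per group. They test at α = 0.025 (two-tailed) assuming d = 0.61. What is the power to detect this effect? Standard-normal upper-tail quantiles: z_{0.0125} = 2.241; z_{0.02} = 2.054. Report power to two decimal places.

power ≈ 0.97

For two equal groups, power = Φ(d·√(n/2) − z_{α/2}).
d·√(n/2) = 0.61 × √(89/2) = 0.61 × 6.671 = 4.069.
z_β = 4.069 − 2.241 = 1.828.
Power = Φ(1.828) = 0.966.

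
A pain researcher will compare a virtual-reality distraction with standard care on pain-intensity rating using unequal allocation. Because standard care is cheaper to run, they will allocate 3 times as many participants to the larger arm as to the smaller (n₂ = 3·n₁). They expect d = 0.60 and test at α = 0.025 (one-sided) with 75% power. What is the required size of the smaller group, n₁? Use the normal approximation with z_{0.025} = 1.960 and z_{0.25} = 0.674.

With allocation ratio k = n₂/n₁ = 3, Var(x̄₁−x̄₂) = σ²(1/n₁ + 1/(k·n₁)) = σ²·(k+1)/(k·n₁).
So n₁ = (1 + 1/k)·((z_{α} + z_β)/d)² = 1.333 × (2.634/0.60)².
n₁ = 1.333 × 19.27 = 25.7.
Round up: n₁ = 26, giving n₂ = 3 × 26 = 78.

n₁ = 26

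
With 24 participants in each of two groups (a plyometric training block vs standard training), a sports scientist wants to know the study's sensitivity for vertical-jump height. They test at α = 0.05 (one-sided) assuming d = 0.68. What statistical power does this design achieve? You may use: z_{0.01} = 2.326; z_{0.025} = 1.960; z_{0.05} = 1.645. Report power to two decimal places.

power ≈ 0.76

For two equal groups, power = Φ(d·√(n/2) − z_{α}).
d·√(n/2) = 0.68 × √(24/2) = 0.68 × 3.464 = 2.356.
z_β = 2.356 − 1.645 = 0.711.
Power = Φ(0.711) = 0.761.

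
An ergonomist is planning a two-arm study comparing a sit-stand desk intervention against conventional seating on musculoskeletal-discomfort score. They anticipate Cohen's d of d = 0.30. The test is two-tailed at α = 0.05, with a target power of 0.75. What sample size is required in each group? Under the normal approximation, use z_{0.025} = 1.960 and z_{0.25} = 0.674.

n = 155 per group

For two independent groups with equal n: n = 2·((z_{α/2} + z_β) / d)².
z_{α/2} + z_β = 1.960 + 0.674 = 2.634.
n = 2 × (2.634 / 0.30)² = 2 × 8.780² = 2 × 77.09 = 154.2.
Round up to the next whole participant.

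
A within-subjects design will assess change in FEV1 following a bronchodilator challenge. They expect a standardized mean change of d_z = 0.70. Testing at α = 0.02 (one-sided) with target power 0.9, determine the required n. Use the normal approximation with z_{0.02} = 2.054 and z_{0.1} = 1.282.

For a paired (one-sample on differences) test: n = ((z_{α} + z_β) / d)².
z_{α} + z_β = 2.054 + 1.282 = 3.336.
n = (3.336 / 0.70)² = 4.766² = 22.71.
Round up.

n = 23 pairs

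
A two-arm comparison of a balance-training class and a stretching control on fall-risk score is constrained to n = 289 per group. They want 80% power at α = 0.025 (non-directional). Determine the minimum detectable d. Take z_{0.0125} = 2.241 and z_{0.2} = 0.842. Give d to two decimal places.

d_min ≈ 0.26

For two independent groups of n = 289 each: d_min = (z_{α/2} + z_β)·√(2/n).
z-sum = 2.241 + 0.842 = 3.083.
d_min = 3.083 × √(2/289) = 3.083 × 0.0832 = 0.256.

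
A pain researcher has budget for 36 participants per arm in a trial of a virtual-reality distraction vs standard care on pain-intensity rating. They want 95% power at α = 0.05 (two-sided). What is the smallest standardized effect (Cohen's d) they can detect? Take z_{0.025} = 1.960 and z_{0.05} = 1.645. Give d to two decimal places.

For two independent groups of n = 36 each: d_min = (z_{α/2} + z_β)·√(2/n).
z-sum = 1.960 + 1.645 = 3.605.
d_min = 3.605 × √(2/36) = 3.605 × 0.2357 = 0.850.

d_min ≈ 0.85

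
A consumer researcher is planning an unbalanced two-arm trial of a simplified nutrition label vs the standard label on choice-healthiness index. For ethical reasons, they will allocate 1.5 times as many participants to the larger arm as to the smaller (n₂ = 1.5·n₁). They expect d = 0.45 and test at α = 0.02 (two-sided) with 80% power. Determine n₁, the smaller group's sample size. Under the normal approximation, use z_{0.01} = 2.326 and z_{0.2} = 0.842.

With allocation ratio k = n₂/n₁ = 1.5, Var(x̄₁−x̄₂) = σ²(1/n₁ + 1/(k·n₁)) = σ²·(k+1)/(k·n₁).
So n₁ = (1 + 1/k)·((z_{α/2} + z_β)/d)² = 1.667 × (3.168/0.45)².
n₁ = 1.667 × 49.56 = 82.6.
Round up: n₁ = 83, giving n₂ = ⌈1.5 × 83⌉ = ⌈124.5⌉ = 125.

n₁ = 83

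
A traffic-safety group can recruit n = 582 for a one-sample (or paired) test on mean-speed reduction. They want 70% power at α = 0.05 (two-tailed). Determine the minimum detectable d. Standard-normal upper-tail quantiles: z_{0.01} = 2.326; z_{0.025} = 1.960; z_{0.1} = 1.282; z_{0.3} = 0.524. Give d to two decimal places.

For a single sample (or paired design) of n = 582: d_min = (z_{α/2} + z_β)/√n.
z-sum = 1.960 + 0.524 = 2.484.
d_min = 2.484 / √582 = 2.484 / 24.125 = 0.103.

d_min ≈ 0.10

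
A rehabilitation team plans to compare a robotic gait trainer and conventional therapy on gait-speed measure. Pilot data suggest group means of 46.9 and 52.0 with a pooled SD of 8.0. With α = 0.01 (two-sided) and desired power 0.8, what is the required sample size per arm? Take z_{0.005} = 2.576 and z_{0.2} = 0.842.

n = 58 per group

Cohen's d = |M₁ − M₂| / SD_pooled = |46.9 − 52.0| / 8.0 = 5.1 / 8.0 = 0.638.
For two independent groups with equal n: n = 2·((z_{α/2} + z_β) / d)².
z_{α/2} + z_β = 2.576 + 0.842 = 3.418.
n = 2 × (3.418 / 0.638)² = 2 × 5.357² = 2 × 28.70 = 57.4.
Round up to the next whole participant.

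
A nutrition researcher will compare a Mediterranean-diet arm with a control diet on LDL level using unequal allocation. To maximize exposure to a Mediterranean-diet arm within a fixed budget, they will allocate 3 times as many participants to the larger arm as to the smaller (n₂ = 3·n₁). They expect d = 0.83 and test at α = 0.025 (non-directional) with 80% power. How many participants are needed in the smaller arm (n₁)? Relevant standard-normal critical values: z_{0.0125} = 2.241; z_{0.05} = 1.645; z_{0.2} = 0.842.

n₁ = 19

With allocation ratio k = n₂/n₁ = 3, Var(x̄₁−x̄₂) = σ²(1/n₁ + 1/(k·n₁)) = σ²·(k+1)/(k·n₁).
So n₁ = (1 + 1/k)·((z_{α/2} + z_β)/d)² = 1.333 × (3.083/0.83)².
n₁ = 1.333 × 13.80 = 18.4.
Round up: n₁ = 19, giving n₂ = 3 × 19 = 57.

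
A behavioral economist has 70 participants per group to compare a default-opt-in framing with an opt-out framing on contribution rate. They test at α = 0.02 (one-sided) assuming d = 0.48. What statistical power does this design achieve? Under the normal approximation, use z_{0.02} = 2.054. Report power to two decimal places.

power ≈ 0.78

For two equal groups, power = Φ(d·√(n/2) − z_{α}).
d·√(n/2) = 0.48 × √(70/2) = 0.48 × 5.916 = 2.840.
z_β = 2.840 − 2.054 = 0.786.
Power = Φ(0.786) = 0.784.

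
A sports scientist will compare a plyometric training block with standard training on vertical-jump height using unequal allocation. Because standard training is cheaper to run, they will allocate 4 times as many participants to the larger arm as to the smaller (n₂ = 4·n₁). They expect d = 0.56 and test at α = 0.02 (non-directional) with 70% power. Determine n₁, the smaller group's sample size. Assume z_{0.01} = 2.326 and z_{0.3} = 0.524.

n₁ = 33

With allocation ratio k = n₂/n₁ = 4, Var(x̄₁−x̄₂) = σ²(1/n₁ + 1/(k·n₁)) = σ²·(k+1)/(k·n₁).
So n₁ = (1 + 1/k)·((z_{α/2} + z_β)/d)² = 1.250 × (2.850/0.56)².
n₁ = 1.250 × 25.90 = 32.4.
Round up: n₁ = 33, giving n₂ = 4 × 33 = 132.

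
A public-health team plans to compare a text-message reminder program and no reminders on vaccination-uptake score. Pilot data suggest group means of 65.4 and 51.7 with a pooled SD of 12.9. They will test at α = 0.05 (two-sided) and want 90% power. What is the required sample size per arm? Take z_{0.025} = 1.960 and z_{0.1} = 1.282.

Cohen's d = |M₁ − M₂| / SD_pooled = |65.4 − 51.7| / 12.9 = 13.7 / 12.9 = 1.062.
For two independent groups with equal n: n = 2·((z_{α/2} + z_β) / d)².
z_{α/2} + z_β = 1.960 + 1.282 = 3.242.
n = 2 × (3.242 / 1.062)² = 2 × 3.053² = 2 × 9.32 = 18.6.
Round up to the next whole participant.

n = 19 per group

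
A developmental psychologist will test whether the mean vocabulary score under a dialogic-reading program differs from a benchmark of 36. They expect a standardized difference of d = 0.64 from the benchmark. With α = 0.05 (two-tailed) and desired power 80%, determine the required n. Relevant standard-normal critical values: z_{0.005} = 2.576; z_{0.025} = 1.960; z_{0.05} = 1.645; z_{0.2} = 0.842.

For a one-sample test: n = ((z_{α/2} + z_β) / d)².
z_{α/2} + z_β = 1.960 + 0.842 = 2.802.
n = (2.802 / 0.64)² = 4.378² = 19.17.
Round up.

n = 20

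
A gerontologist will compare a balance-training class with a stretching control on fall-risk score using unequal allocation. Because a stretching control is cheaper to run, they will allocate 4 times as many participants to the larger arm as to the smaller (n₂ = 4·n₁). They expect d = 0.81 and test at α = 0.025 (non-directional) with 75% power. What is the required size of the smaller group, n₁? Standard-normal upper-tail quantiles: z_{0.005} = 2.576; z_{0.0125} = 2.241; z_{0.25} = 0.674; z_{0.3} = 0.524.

n₁ = 17

With allocation ratio k = n₂/n₁ = 4, Var(x̄₁−x̄₂) = σ²(1/n₁ + 1/(k·n₁)) = σ²·(k+1)/(k·n₁).
So n₁ = (1 + 1/k)·((z_{α/2} + z_β)/d)² = 1.250 × (2.915/0.81)².
n₁ = 1.250 × 12.95 = 16.2.
Round up: n₁ = 17, giving n₂ = 4 × 17 = 68.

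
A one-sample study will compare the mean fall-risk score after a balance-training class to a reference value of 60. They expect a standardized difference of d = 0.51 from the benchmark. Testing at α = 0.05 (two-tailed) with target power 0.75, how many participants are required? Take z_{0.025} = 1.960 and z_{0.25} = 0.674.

n = 27

For a one-sample test: n = ((z_{α/2} + z_β) / d)².
z_{α/2} + z_β = 1.960 + 0.674 = 2.634.
n = (2.634 / 0.51)² = 5.165² = 26.67.
Round up.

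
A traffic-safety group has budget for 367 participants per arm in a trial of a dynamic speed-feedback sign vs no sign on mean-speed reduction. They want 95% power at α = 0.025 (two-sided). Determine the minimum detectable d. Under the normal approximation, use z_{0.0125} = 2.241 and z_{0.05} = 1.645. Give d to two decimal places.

d_min ≈ 0.29

For two independent groups of n = 367 each: d_min = (z_{α/2} + z_β)·√(2/n).
z-sum = 2.241 + 1.645 = 3.886.
d_min = 3.886 × √(2/367) = 3.886 × 0.0738 = 0.287.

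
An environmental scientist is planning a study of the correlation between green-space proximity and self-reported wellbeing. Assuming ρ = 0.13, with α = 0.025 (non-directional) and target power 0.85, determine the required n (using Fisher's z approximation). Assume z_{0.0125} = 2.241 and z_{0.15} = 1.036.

n = 632

Fisher's z: C = ½·ln((1+r)/(1−r)) = ½·ln(1.2989) = 0.1307.
n = ((z_{α/2} + z_β)/C)² + 3.
(2.241 + 1.036) / 0.1307 = 3.277 / 0.1307 = 25.073.
n = 25.073² + 3 = 628.64 + 3 = 631.6.
Round up.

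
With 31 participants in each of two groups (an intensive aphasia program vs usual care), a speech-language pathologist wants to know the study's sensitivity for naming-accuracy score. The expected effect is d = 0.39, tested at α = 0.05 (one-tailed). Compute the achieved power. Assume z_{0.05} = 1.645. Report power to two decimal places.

For two equal groups, power = Φ(d·√(n/2) − z_{α}).
d·√(n/2) = 0.39 × √(31/2) = 0.39 × 3.937 = 1.535.
z_β = 1.535 − 1.645 = -0.110.
Power = Φ(-0.110) = 0.456.

power ≈ 0.46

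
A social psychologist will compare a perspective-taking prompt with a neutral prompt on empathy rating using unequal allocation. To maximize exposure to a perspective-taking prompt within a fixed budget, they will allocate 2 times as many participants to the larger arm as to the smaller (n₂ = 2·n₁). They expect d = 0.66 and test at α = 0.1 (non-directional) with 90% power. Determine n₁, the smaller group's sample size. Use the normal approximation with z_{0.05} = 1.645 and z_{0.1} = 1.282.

With allocation ratio k = n₂/n₁ = 2, Var(x̄₁−x̄₂) = σ²(1/n₁ + 1/(k·n₁)) = σ²·(k+1)/(k·n₁).
So n₁ = (1 + 1/k)·((z_{α/2} + z_β)/d)² = 1.500 × (2.927/0.66)².
n₁ = 1.500 × 19.67 = 29.5.
Round up: n₁ = 30, giving n₂ = 2 × 30 = 60.

n₁ = 30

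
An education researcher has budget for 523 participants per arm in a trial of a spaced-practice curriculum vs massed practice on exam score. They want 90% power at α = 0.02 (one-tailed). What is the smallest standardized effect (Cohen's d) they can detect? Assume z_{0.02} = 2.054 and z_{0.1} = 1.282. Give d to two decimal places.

d_min ≈ 0.21

For two independent groups of n = 523 each: d_min = (z_{α} + z_β)·√(2/n).
z-sum = 2.054 + 1.282 = 3.336.
d_min = 3.336 × √(2/523) = 3.336 × 0.0618 = 0.206.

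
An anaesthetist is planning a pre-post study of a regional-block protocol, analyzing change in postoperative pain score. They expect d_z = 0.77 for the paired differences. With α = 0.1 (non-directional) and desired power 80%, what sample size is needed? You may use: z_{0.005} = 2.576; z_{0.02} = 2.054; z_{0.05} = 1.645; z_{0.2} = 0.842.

For a paired (one-sample on differences) test: n = ((z_{α/2} + z_β) / d)².
z_{α/2} + z_β = 1.645 + 0.842 = 2.487.
n = (2.487 / 0.77)² = 3.230² = 10.43.
Round up.

n = 11 pairs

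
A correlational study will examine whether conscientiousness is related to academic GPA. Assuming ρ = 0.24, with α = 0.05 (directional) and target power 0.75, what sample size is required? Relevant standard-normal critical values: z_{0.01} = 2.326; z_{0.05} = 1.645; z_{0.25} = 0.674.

Fisher's z: C = ½·ln((1+r)/(1−r)) = ½·ln(1.6316) = 0.2448.
n = ((z_{α} + z_β)/C)² + 3.
(1.645 + 0.674) / 0.2448 = 2.319 / 0.2448 = 9.473.
n = 9.473² + 3 = 89.74 + 3 = 92.7.
Round up.

n = 93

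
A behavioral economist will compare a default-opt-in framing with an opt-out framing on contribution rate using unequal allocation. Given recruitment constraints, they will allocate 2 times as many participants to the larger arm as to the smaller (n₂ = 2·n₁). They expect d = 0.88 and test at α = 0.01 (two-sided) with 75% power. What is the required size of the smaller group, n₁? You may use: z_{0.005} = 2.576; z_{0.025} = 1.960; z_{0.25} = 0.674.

With allocation ratio k = n₂/n₁ = 2, Var(x̄₁−x̄₂) = σ²(1/n₁ + 1/(k·n₁)) = σ²·(k+1)/(k·n₁).
So n₁ = (1 + 1/k)·((z_{α/2} + z_β)/d)² = 1.500 × (3.250/0.88)².
n₁ = 1.500 × 13.64 = 20.5.
Round up: n₁ = 21, giving n₂ = 2 × 21 = 42.

n₁ = 21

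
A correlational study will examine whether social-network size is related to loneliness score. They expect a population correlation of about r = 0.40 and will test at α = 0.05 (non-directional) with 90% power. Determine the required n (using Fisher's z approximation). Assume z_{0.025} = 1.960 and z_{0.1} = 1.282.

n = 62

Fisher's z: C = ½·ln((1+r)/(1−r)) = ½·ln(2.3333) = 0.4236.
n = ((z_{α/2} + z_β)/C)² + 3.
(1.960 + 1.282) / 0.4236 = 3.242 / 0.4236 = 7.653.
n = 7.653² + 3 = 58.58 + 3 = 61.6.
Round up.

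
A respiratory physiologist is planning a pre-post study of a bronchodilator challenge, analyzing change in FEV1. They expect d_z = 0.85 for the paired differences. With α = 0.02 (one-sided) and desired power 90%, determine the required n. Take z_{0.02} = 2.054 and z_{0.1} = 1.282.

For a paired (one-sample on differences) test: n = ((z_{α} + z_β) / d)².
z_{α} + z_β = 2.054 + 1.282 = 3.336.
n = (3.336 / 0.85)² = 3.925² = 15.40.
Round up.

n = 16 pairs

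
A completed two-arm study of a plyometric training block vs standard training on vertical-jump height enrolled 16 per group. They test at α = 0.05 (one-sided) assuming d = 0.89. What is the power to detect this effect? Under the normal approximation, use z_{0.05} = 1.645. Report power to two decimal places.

For two equal groups, power = Φ(d·√(n/2) − z_{α}).
d·√(n/2) = 0.89 × √(16/2) = 0.89 × 2.828 = 2.517.
z_β = 2.517 − 1.645 = 0.872.
Power = Φ(0.872) = 0.808.

power ≈ 0.81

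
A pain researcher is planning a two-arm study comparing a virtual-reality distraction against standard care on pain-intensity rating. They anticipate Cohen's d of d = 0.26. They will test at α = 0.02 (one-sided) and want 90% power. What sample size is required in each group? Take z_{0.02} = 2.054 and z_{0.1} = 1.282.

For two independent groups with equal n: n = 2·((z_{α} + z_β) / d)².
z_{α} + z_β = 2.054 + 1.282 = 3.336.
n = 2 × (3.336 / 0.26)² = 2 × 12.831² = 2 × 164.63 = 329.3.
Round up to the next whole participant.

n = 330 per group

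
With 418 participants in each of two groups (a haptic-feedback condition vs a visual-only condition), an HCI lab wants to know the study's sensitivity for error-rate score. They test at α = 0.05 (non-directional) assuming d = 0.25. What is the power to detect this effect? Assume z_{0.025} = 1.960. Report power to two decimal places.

power ≈ 0.95

For two equal groups, power = Φ(d·√(n/2) − z_{α/2}).
d·√(n/2) = 0.25 × √(418/2) = 0.25 × 14.457 = 3.614.
z_β = 3.614 − 1.960 = 1.654.
Power = Φ(1.654) = 0.951.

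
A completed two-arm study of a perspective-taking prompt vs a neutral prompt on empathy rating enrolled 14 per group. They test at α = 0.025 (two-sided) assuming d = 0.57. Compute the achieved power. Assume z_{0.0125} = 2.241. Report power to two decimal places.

For two equal groups, power = Φ(d·√(n/2) − z_{α/2}).
d·√(n/2) = 0.57 × √(14/2) = 0.57 × 2.646 = 1.508.
z_β = 1.508 − 2.241 = -0.733.
Power = Φ(-0.733) = 0.232.

power ≈ 0.23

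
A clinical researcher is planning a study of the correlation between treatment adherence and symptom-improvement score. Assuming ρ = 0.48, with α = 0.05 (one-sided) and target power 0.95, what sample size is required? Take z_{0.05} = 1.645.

Fisher's z: C = ½·ln((1+r)/(1−r)) = ½·ln(2.8462) = 0.5230.
n = ((z_{α} + z_β)/C)² + 3.
(1.645 + 1.645) / 0.5230 = 3.290 / 0.5230 = 6.291.
n = 6.291² + 3 = 39.57 + 3 = 42.6.
Round up.

n = 43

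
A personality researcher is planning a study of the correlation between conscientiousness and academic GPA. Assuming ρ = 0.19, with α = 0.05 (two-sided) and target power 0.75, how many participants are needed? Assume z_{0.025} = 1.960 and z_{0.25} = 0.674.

Fisher's z: C = ½·ln((1+r)/(1−r)) = ½·ln(1.4691) = 0.1923.
n = ((z_{α/2} + z_β)/C)² + 3.
(1.960 + 0.674) / 0.1923 = 2.634 / 0.1923 = 13.697.
n = 13.697² + 3 = 187.62 + 3 = 190.6.
Round up.

n = 191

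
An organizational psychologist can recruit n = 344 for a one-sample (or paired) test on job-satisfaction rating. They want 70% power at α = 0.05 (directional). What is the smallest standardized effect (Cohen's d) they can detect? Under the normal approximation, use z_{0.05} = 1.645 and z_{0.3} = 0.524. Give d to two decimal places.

d_min ≈ 0.12

For a single sample (or paired design) of n = 344: d_min = (z_{α} + z_β)/√n.
z-sum = 1.645 + 0.524 = 2.169.
d_min = 2.169 / √344 = 2.169 / 18.547 = 0.117.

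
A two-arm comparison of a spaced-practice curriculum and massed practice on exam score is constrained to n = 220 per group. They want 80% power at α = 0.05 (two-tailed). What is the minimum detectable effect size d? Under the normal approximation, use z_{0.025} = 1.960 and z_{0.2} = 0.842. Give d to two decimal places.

d_min ≈ 0.27

For two independent groups of n = 220 each: d_min = (z_{α/2} + z_β)·√(2/n).
z-sum = 1.960 + 0.842 = 2.802.
d_min = 2.802 × √(2/220) = 2.802 × 0.0953 = 0.267.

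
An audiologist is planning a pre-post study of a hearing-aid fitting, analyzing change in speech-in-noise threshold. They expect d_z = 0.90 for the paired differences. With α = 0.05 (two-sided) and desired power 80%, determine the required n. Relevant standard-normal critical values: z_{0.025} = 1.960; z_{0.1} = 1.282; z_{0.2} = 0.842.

n = 10 pairs

For a paired (one-sample on differences) test: n = ((z_{α/2} + z_β) / d)².
z_{α/2} + z_β = 1.960 + 0.842 = 2.802.
n = (2.802 / 0.90)² = 3.113² = 9.69.
Round up.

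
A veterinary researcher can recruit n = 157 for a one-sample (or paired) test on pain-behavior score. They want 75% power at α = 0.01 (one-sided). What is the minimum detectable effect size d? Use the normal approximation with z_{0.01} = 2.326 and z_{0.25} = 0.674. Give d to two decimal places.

For a single sample (or paired design) of n = 157: d_min = (z_{α} + z_β)/√n.
z-sum = 2.326 + 0.674 = 3.000.
d_min = 3.000 / √157 = 3.000 / 12.530 = 0.239.

d_min ≈ 0.24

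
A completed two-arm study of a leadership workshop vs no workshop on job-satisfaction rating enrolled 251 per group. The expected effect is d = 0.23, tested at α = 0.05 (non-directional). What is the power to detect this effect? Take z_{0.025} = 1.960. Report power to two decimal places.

power ≈ 0.73

For two equal groups, power = Φ(d·√(n/2) − z_{α/2}).
d·√(n/2) = 0.23 × √(251/2) = 0.23 × 11.203 = 2.577.
z_β = 2.577 − 1.960 = 0.617.
Power = Φ(0.617) = 0.731.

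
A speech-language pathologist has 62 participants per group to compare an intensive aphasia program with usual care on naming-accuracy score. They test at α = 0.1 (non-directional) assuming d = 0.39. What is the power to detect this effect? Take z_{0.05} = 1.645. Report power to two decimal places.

power ≈ 0.70

For two equal groups, power = Φ(d·√(n/2) − z_{α/2}).
d·√(n/2) = 0.39 × √(62/2) = 0.39 × 5.568 = 2.171.
z_β = 2.171 − 1.645 = 0.526.
Power = Φ(0.526) = 0.701.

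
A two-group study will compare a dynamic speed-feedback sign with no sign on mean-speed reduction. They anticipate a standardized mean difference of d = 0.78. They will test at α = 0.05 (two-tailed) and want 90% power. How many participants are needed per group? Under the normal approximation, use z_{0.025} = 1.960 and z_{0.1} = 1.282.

For two independent groups with equal n: n = 2·((z_{α/2} + z_β) / d)².
z_{α/2} + z_β = 1.960 + 1.282 = 3.242.
n = 2 × (3.242 / 0.78)² = 2 × 4.156² = 2 × 17.28 = 34.6.
Round up to the next whole participant.

n = 35 per group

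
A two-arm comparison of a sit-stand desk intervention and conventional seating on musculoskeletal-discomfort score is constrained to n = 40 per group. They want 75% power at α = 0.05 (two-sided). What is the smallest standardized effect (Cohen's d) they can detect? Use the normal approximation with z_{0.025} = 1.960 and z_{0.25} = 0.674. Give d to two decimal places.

For two independent groups of n = 40 each: d_min = (z_{α/2} + z_β)·√(2/n).
z-sum = 1.960 + 0.674 = 2.634.
d_min = 2.634 × √(2/40) = 2.634 × 0.2236 = 0.589.

d_min ≈ 0.59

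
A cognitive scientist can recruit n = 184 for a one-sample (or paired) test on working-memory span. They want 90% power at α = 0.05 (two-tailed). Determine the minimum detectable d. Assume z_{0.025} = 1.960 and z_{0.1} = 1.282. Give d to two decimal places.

For a single sample (or paired design) of n = 184: d_min = (z_{α/2} + z_β)/√n.
z-sum = 1.960 + 1.282 = 3.242.
d_min = 3.242 / √184 = 3.242 / 13.565 = 0.239.

d_min ≈ 0.24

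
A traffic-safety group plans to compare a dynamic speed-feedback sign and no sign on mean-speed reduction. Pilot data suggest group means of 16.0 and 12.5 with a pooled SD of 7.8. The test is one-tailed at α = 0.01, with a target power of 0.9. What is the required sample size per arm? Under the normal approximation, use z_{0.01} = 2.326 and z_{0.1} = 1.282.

Cohen's d = |M₁ − M₂| / SD_pooled = |16.0 − 12.5| / 7.8 = 3.5 / 7.8 = 0.449.
For two independent groups with equal n: n = 2·((z_{α} + z_β) / d)².
z_{α} + z_β = 2.326 + 1.282 = 3.608.
n = 2 × (3.608 / 0.449)² = 2 × 8.036² = 2 × 64.57 = 129.1.
Round up to the next whole participant.

n = 130 per group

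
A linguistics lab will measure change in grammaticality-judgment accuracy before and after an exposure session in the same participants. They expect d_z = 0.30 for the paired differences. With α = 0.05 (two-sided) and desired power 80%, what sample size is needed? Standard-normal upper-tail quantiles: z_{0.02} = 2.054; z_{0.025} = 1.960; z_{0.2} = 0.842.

n = 88 pairs

For a paired (one-sample on differences) test: n = ((z_{α/2} + z_β) / d)².
z_{α/2} + z_β = 1.960 + 0.842 = 2.802.
n = (2.802 / 0.30)² = 9.340² = 87.24.
Round up.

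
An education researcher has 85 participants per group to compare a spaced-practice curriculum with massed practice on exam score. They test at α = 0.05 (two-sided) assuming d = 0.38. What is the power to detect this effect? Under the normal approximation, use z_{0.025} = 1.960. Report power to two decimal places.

For two equal groups, power = Φ(d·√(n/2) − z_{α/2}).
d·√(n/2) = 0.38 × √(85/2) = 0.38 × 6.519 = 2.477.
z_β = 2.477 − 1.960 = 0.517.
Power = Φ(0.517) = 0.698.

power ≈ 0.70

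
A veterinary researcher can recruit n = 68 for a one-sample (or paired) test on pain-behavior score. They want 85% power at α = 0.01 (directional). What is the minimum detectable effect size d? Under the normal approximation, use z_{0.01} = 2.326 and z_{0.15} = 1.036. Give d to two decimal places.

d_min ≈ 0.41

For a single sample (or paired design) of n = 68: d_min = (z_{α} + z_β)/√n.
z-sum = 2.326 + 1.036 = 3.362.
d_min = 3.362 / √68 = 3.362 / 8.246 = 0.408.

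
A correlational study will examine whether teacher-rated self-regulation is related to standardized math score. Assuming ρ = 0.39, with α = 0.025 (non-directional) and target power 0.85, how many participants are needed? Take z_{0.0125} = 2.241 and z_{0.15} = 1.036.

n = 67

Fisher's z: C = ½·ln((1+r)/(1−r)) = ½·ln(2.2787) = 0.4118.
n = ((z_{α/2} + z_β)/C)² + 3.
(2.241 + 1.036) / 0.4118 = 3.277 / 0.4118 = 7.958.
n = 7.958² + 3 = 63.33 + 3 = 66.3.
Round up.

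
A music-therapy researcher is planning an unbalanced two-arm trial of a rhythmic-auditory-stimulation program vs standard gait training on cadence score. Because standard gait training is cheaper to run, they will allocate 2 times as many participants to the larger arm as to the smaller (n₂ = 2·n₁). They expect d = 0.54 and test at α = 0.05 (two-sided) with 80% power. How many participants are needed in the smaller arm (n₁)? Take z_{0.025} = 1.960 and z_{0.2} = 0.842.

n₁ = 41

With allocation ratio k = n₂/n₁ = 2, Var(x̄₁−x̄₂) = σ²(1/n₁ + 1/(k·n₁)) = σ²·(k+1)/(k·n₁).
So n₁ = (1 + 1/k)·((z_{α/2} + z_β)/d)² = 1.500 × (2.802/0.54)².
n₁ = 1.500 × 26.92 = 40.4.
Round up: n₁ = 41, giving n₂ = 2 × 41 = 82.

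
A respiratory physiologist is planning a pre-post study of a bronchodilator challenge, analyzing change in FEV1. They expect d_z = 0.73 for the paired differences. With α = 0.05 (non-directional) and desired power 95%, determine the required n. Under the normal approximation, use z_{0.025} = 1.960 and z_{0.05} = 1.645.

For a paired (one-sample on differences) test: n = ((z_{α/2} + z_β) / d)².
z_{α/2} + z_β = 1.960 + 1.645 = 3.605.
n = (3.605 / 0.73)² = 4.938² = 24.39.
Round up.

n = 25 pairs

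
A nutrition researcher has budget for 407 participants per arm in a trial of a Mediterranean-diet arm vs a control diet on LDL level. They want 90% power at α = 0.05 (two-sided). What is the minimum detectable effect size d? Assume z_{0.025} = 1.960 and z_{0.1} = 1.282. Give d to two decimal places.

d_min ≈ 0.23

For two independent groups of n = 407 each: d_min = (z_{α/2} + z_β)·√(2/n).
z-sum = 1.960 + 1.282 = 3.242.
d_min = 3.242 × √(2/407) = 3.242 × 0.0701 = 0.227.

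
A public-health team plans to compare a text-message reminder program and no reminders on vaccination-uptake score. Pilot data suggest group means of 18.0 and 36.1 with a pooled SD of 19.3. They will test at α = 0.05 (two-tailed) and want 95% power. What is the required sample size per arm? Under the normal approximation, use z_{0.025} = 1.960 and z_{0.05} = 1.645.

n = 30 per group

Cohen's d = |M₁ − M₂| / SD_pooled = |18.0 − 36.1| / 19.3 = 18.1 / 19.3 = 0.938.
For two independent groups with equal n: n = 2·((z_{α/2} + z_β) / d)².
z_{α/2} + z_β = 1.960 + 1.645 = 3.605.
n = 2 × (3.605 / 0.938)² = 2 × 3.843² = 2 × 14.77 = 29.5.
Round up to the next whole participant.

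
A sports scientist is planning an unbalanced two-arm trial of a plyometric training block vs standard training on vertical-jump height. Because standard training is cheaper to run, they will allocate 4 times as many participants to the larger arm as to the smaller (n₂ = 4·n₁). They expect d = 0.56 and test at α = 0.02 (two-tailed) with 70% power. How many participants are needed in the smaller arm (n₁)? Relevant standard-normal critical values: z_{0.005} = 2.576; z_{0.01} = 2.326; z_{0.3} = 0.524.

n₁ = 33

With allocation ratio k = n₂/n₁ = 4, Var(x̄₁−x̄₂) = σ²(1/n₁ + 1/(k·n₁)) = σ²·(k+1)/(k·n₁).
So n₁ = (1 + 1/k)·((z_{α/2} + z_β)/d)² = 1.250 × (2.850/0.56)².
n₁ = 1.250 × 25.90 = 32.4.
Round up: n₁ = 33, giving n₂ = 4 × 33 = 132.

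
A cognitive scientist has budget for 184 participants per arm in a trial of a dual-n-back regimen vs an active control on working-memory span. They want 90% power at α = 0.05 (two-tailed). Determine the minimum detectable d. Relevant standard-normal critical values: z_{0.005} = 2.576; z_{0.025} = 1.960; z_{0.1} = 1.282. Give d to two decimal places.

d_min ≈ 0.34

For two independent groups of n = 184 each: d_min = (z_{α/2} + z_β)·√(2/n).
z-sum = 1.960 + 1.282 = 3.242.
d_min = 3.242 × √(2/184) = 3.242 × 0.1043 = 0.338.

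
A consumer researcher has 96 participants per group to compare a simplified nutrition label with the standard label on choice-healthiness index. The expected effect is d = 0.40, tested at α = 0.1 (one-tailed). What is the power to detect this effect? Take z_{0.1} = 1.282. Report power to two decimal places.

power ≈ 0.93

For two equal groups, power = Φ(d·√(n/2) − z_{α}).
d·√(n/2) = 0.40 × √(96/2) = 0.40 × 6.928 = 2.771.
z_β = 2.771 − 1.282 = 1.489.
Power = Φ(1.489) = 0.932.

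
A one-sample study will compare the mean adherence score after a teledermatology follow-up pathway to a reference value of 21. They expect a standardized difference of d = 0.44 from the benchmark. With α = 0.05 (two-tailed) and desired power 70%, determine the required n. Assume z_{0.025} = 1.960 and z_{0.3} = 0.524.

For a one-sample test: n = ((z_{α/2} + z_β) / d)².
z_{α/2} + z_β = 1.960 + 0.524 = 2.484.
n = (2.484 / 0.44)² = 5.645² = 31.87.
Round up.

n = 32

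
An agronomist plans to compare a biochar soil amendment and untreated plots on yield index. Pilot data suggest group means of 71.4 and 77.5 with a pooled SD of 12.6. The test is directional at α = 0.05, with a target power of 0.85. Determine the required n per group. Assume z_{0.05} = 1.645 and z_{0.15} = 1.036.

Cohen's d = |M₁ − M₂| / SD_pooled = |71.4 − 77.5| / 12.6 = 6.1 / 12.6 = 0.484.
For two independent groups with equal n: n = 2·((z_{α} + z_β) / d)².
z_{α} + z_β = 1.645 + 1.036 = 2.681.
n = 2 × (2.681 / 0.484)² = 2 × 5.539² = 2 × 30.68 = 61.4.
Round up to the next whole participant.

n = 62 per group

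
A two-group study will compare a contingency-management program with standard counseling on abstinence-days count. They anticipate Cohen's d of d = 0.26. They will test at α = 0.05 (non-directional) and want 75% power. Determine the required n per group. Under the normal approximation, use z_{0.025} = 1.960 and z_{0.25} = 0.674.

n = 206 per group

For two independent groups with equal n: n = 2·((z_{α/2} + z_β) / d)².
z_{α/2} + z_β = 1.960 + 0.674 = 2.634.
n = 2 × (2.634 / 0.26)² = 2 × 10.131² = 2 × 102.63 = 205.3.
Round up to the next whole participant.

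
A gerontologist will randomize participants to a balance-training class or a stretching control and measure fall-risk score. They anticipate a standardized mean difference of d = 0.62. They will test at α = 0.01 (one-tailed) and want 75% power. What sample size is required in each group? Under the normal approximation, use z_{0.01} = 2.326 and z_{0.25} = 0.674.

n = 47 per group

For two independent groups with equal n: n = 2·((z_{α} + z_β) / d)².
z_{α} + z_β = 2.326 + 0.674 = 3.000.
n = 2 × (3.000 / 0.62)² = 2 × 4.839² = 2 × 23.41 = 46.8.
Round up to the next whole participant.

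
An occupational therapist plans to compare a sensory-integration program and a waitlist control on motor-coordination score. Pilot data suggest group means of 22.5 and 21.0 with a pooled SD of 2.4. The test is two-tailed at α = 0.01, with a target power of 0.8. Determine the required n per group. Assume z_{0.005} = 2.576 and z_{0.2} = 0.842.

n = 60 per group

Cohen's d = |M₁ − M₂| / SD_pooled = |22.5 − 21.0| / 2.4 = 1.5 / 2.4 = 0.625.
For two independent groups with equal n: n = 2·((z_{α/2} + z_β) / d)².
z_{α/2} + z_β = 2.576 + 0.842 = 3.418.
n = 2 × (3.418 / 0.625)² = 2 × 5.469² = 2 × 29.91 = 59.8.
Round up to the next whole participant.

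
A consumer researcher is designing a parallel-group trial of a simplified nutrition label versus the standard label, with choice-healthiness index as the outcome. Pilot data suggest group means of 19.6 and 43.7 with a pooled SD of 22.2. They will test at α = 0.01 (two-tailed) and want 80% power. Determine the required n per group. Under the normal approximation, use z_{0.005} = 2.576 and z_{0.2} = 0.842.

n = 20 per group

Cohen's d = |M₁ − M₂| / SD_pooled = |19.6 − 43.7| / 22.2 = 24.1 / 22.2 = 1.086.
For two independent groups with equal n: n = 2·((z_{α/2} + z_β) / d)².
z_{α/2} + z_β = 2.576 + 0.842 = 3.418.
n = 2 × (3.418 / 1.086)² = 2 × 3.147² = 2 × 9.91 = 19.8.
Round up to the next whole participant.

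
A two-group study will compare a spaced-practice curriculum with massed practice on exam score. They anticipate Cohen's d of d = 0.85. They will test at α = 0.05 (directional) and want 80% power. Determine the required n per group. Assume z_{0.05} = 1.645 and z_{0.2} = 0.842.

For two independent groups with equal n: n = 2·((z_{α} + z_β) / d)².
z_{α} + z_β = 1.645 + 0.842 = 2.487.
n = 2 × (2.487 / 0.85)² = 2 × 2.926² = 2 × 8.56 = 17.1.
Round up to the next whole participant.

n = 18 per group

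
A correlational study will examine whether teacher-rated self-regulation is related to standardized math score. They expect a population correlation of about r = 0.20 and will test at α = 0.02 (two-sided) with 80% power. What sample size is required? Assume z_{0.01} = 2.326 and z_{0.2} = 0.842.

Fisher's z: C = ½·ln((1+r)/(1−r)) = ½·ln(1.5000) = 0.2027.
n = ((z_{α/2} + z_β)/C)² + 3.
(2.326 + 0.842) / 0.2027 = 3.168 / 0.2027 = 15.629.
n = 15.629² + 3 = 244.27 + 3 = 247.3.
Round up.

n = 248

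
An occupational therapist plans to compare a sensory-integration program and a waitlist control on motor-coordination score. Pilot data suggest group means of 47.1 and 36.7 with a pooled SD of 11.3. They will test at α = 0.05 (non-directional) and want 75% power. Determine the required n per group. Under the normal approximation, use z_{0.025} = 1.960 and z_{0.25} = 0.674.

n = 17 per group

Cohen's d = |M₁ − M₂| / SD_pooled = |47.1 − 36.7| / 11.3 = 10.4 / 11.3 = 0.920.
For two independent groups with equal n: n = 2·((z_{α/2} + z_β) / d)².
z_{α/2} + z_β = 1.960 + 0.674 = 2.634.
n = 2 × (2.634 / 0.920)² = 2 × 2.863² = 2 × 8.20 = 16.4.
Round up to the next whole participant.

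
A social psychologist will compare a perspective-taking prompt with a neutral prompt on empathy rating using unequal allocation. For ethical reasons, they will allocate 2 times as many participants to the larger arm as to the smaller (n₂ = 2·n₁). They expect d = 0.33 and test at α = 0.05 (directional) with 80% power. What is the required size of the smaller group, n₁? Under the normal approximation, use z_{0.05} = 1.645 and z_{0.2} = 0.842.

n₁ = 86

With allocation ratio k = n₂/n₁ = 2, Var(x̄₁−x̄₂) = σ²(1/n₁ + 1/(k·n₁)) = σ²·(k+1)/(k·n₁).
So n₁ = (1 + 1/k)·((z_{α} + z_β)/d)² = 1.500 × (2.487/0.33)².
n₁ = 1.500 × 56.80 = 85.2.
Round up: n₁ = 86, giving n₂ = 2 × 86 = 172.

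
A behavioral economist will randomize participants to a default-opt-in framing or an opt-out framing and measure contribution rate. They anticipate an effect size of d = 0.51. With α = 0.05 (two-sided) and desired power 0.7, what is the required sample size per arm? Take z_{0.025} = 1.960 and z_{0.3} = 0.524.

n = 48 per group

For two independent groups with equal n: n = 2·((z_{α/2} + z_β) / d)².
z_{α/2} + z_β = 1.960 + 0.524 = 2.484.
n = 2 × (2.484 / 0.51)² = 2 × 4.871² = 2 × 23.72 = 47.4.
Round up to the next whole participant.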